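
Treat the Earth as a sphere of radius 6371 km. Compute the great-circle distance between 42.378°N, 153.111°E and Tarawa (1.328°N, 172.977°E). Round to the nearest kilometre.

Δλ = 172.977 − 153.111 = 19.866°.
Δφ = 1.328 − 42.378 = -41.050°.
a = sin²(Δφ/2) + cos φ₁ · cos φ₂ · sin²(Δλ/2) = 0.144906.
c = 2·atan2(√a, √(1−a)) = 0.78103 rad → d = 6371·c ≈ 4975.95 km.

4976 km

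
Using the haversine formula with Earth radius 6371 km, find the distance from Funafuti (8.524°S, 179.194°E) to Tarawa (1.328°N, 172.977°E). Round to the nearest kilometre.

1294 km

Δλ = 172.977 − 179.194 = -6.217°.
Δφ = 1.328 − -8.524 = 9.852°.
a = sin²(Δφ/2) + cos φ₁ · cos φ₂ · sin²(Δλ/2) = 0.010281.
c = 2·atan2(√a, √(1−a)) = 0.20314 rad → d = 6371·c ≈ 1294.19 km.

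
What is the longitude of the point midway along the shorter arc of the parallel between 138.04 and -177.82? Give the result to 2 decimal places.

+160.11°

Signed shortest Δλ from +138.04° to -177.82° is +44.14°.
Midpoint longitude = +138.04° + (+44.14°)/2 = +138.04° + 22.07° = +160.11°.
(The naïve average (+138.04 + -177.82)/2 = -19.89° is on the wrong side of the globe.)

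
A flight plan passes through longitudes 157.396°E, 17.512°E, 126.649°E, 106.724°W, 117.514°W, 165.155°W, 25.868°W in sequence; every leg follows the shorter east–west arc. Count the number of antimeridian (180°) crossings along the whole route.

Leg 1: +157.396° → +17.512°, shortest Δλ = -139.884° (west) — does not cross 180°.
Leg 2: +17.512° → +126.649°, shortest Δλ = 109.137° (east) — does not cross 180°.
Leg 3: +126.649° → -106.724°, shortest Δλ = 126.627° (east) — crosses 180°.
Leg 4: -106.724° → -117.514°, shortest Δλ = -10.79° (west) — does not cross 180°.
Leg 5: -117.514° → -165.155°, shortest Δλ = -47.641° (west) — does not cross 180°.
Leg 6: -165.155° → -25.868°, shortest Δλ = 139.287° (east) — does not cross 180°.
Total crossings: 1.

1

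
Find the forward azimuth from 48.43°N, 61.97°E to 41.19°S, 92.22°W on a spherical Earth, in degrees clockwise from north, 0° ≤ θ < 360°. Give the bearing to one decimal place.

Δλ = -92.22 − 61.97 = -154.19°.
θ = atan2( sin Δλ · cos φ₂ , cos φ₁ · sin φ₂ − sin φ₁ · cos φ₂ · cos Δλ )
  = atan2(-0.32764, 0.06986) = -77.963° → normalised to [0°, 360°): 282.037°.

282.0°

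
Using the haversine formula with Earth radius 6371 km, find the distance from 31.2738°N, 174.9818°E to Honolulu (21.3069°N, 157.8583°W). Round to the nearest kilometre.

Δλ = -157.8583 − 174.9818 = -332.8401°; wrapped into (−180°, 180°]: 27.1599°.
Δφ = 21.3069 − 31.2738 = -9.9669°.
a = sin²(Δφ/2) + cos φ₁ · cos φ₂ · sin²(Δλ/2) = 0.051446.
c = 2·atan2(√a, √(1−a)) = 0.45762 rad → d = 6371·c ≈ 2915.48 km.

2915 km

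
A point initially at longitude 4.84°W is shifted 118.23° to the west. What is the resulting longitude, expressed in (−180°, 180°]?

123.07°W

Start at -4.84°; shift −118.23° → -123.07°.
-123.07° already lies in (−180°, 180°].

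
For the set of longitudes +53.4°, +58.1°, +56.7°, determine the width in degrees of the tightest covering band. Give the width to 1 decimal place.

4.7°

Sort the longitudes: +53.4°, +56.7°, +58.1°.
Eastward gaps between consecutive values (wrapping around): 3.3°, 1.4°, 355.3°.
Largest gap = 355.3° ⇒ minimal covering band is its complement: 360° − 355.3° = 4.7°.
Band runs from +53.4° eastward to +58.1°.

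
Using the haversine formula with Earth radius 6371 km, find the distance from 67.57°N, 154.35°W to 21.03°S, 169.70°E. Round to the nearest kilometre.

Δλ = 169.70 − -154.35 = 324.05°; wrapped into (−180°, 180°]: -35.95°.
Δφ = -21.03 − 67.57 = -88.60°.
a = sin²(Δφ/2) + cos φ₁ · cos φ₂ · sin²(Δλ/2) = 0.521701.
c = 2·atan2(√a, √(1−a)) = 1.61421 rad → d = 6371·c ≈ 10284.14 km.

10284 km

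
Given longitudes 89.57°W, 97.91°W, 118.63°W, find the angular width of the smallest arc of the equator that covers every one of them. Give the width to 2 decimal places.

29.06°

Sort the longitudes: -118.63°, -97.91°, -89.57°.
Eastward gaps between consecutive values (wrapping around): 20.72°, 8.34°, 330.94°.
Largest gap = 330.94° ⇒ minimal covering band is its complement: 360° − 330.94° = 29.06°.
Band runs from -118.63° eastward to -89.57°.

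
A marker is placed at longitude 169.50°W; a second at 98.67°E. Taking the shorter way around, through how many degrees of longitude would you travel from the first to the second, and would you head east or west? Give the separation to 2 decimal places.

Raw difference: 98.67 − -169.50 = 268.17°.
Normalise into (−180°, 180°]: 268.17° − 360° = -91.83°.
Negative ⇒ the second point lies to the west; separation 91.83°.

91.83° west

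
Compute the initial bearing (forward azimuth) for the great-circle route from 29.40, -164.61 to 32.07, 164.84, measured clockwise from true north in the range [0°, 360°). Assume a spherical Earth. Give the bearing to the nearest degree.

284°

Δλ = 164.84 − -164.61 = 329.45°; wrapped into (−180°, 180°]: -30.55°.
θ = atan2( sin Δλ · cos φ₂ , cos φ₁ · sin φ₂ − sin φ₁ · cos φ₂ · cos Δλ )
  = atan2(-0.43073, 0.10433) = -76.384° → normalised to [0°, 360°): 283.616°.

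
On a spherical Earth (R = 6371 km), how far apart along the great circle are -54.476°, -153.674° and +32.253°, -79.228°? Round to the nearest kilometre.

Δλ = -79.228 − -153.674 = 74.446°.
Δφ = 32.253 − -54.476 = 86.729°.
a = sin²(Δφ/2) + cos φ₁ · cos φ₂ · sin²(Δλ/2) = 0.651283.
c = 2·atan2(√a, √(1−a)) = 1.87818 rad → d = 6371·c ≈ 11965.88 km.

11966 km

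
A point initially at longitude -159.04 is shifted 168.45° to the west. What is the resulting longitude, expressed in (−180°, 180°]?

Start at -159.04°; shift −168.45° → -327.49°.
-327.49° lies outside (−180°, 180°]; add 360° → +32.51°.

+32.51°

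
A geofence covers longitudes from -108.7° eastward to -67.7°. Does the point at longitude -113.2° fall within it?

No

Band width going east from -108.7° to -67.7°: ((-67.7 − -108.7) mod 360) = 41.0°.
Offset of -113.2° east of the west edge: ((-113.2 − -108.7) mod 360) = 355.5°.
355.5° > 41.0° ⇒ outside.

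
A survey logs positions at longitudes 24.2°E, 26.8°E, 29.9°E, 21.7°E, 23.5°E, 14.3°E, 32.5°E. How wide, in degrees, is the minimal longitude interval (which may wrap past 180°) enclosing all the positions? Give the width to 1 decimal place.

18.2°

Sort the longitudes: +14.3°, +21.7°, +23.5°, +24.2°, +26.8°, +29.9°, +32.5°.
Eastward gaps between consecutive values (wrapping around): 7.4°, 1.8°, 0.7°, 2.6°, 3.1°, 2.6°, 341.8°.
Largest gap = 341.8° ⇒ minimal covering band is its complement: 360° − 341.8° = 18.2°.
Band runs from +14.3° eastward to +32.5°.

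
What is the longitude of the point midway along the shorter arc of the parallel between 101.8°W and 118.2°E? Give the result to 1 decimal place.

171.8°W

Signed shortest Δλ from -101.8° to +118.2° is -140.0°.
Midpoint longitude = -101.8° + (-140.0°)/2 = -101.8° − 70.0° = -171.8°.
(The naïve average (-101.8 + +118.2)/2 = 8.2° is on the wrong side of the globe.)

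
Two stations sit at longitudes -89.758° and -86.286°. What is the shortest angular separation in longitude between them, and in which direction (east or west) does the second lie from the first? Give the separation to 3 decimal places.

Raw difference: -86.286 − -89.758 = 3.472°.
Normalise into (−180°, 180°]: 3.472° stays 3.472°.
Positive ⇒ the second point lies to the east; separation 3.472°.

3.472° east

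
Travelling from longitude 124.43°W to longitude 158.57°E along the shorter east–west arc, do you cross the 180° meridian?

Yes

Naïve |158.57 − -124.43| = 283.0° > 180°, so the shorter arc goes the other way round — across 180°.
Signed shortest Δλ = ((158.57 − -124.43 + 180) mod 360) − 180 = -77.0°.
Going west by 77.0° from -124.43° passes through 180° before reaching +158.57°.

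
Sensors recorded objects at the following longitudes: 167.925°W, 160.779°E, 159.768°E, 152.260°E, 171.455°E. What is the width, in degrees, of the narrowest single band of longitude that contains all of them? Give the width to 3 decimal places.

Sort the longitudes: -167.925°, +152.260°, +159.768°, +160.779°, +171.455°.
Eastward gaps between consecutive values (wrapping around): 320.185°, 7.508°, 1.011°, 10.676°, 20.620°.
Largest gap = 320.185° ⇒ minimal covering band is its complement: 360° − 320.185° = 39.815°.
Band runs from +152.260° eastward to -167.925°, crossing the antimeridian.

39.815°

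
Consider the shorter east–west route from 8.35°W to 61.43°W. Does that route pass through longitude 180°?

No

Signed shortest Δλ = ((-61.43 − -8.35 + 180) mod 360) − 180 = -53.08°.
Going west by 53.08° from -8.35° reaches -61.43° without touching 180°.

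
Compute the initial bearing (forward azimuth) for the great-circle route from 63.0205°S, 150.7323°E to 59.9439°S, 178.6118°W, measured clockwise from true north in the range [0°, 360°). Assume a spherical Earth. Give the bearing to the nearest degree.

92°

Δλ = -178.6118 − 150.7323 = -329.3441°; wrapped into (−180°, 180°]: 30.6559°.
θ = atan2( sin Δλ · cos φ₂ , cos φ₁ · sin φ₂ − sin φ₁ · cos φ₂ · cos Δλ )
  = atan2(0.25537, -0.00871) = 91.953° → normalised to [0°, 360°): 91.953°.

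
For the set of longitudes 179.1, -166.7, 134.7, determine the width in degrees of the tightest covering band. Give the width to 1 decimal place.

Sort the longitudes: -166.7°, +134.7°, +179.1°.
Eastward gaps between consecutive values (wrapping around): 301.4°, 44.4°, 14.2°.
Largest gap = 301.4° ⇒ minimal covering band is its complement: 360° − 301.4° = 58.6°.
Band runs from +134.7° eastward to -166.7°, crossing the antimeridian.

58.6°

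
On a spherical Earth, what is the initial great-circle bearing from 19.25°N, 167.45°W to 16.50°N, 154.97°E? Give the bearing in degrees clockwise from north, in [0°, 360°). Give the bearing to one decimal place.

Δλ = 154.97 − -167.45 = 322.42°; wrapped into (−180°, 180°]: -37.58°.
θ = atan2( sin Δλ · cos φ₂ , cos φ₁ · sin φ₂ − sin φ₁ · cos φ₂ · cos Δλ )
  = atan2(-0.58475, 0.01761) = -88.275° → normalised to [0°, 360°): 271.725°.

271.7°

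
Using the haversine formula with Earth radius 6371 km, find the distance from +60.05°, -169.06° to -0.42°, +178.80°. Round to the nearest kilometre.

Δλ = 178.80 − -169.06 = 347.86°; wrapped into (−180°, 180°]: -12.14°.
Δφ = -0.42 − 60.05 = -60.47°.
a = sin²(Δφ/2) + cos φ₁ · cos φ₂ · sin²(Δλ/2) = 0.259143.
c = 2·atan2(√a, √(1−a)) = 1.06819 rad → d = 6371·c ≈ 6805.41 km.

6805 km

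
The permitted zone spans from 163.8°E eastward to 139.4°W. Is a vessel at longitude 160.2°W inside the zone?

Band width going east from +163.8° to -139.4°: ((-139.4 − 163.8) mod 360) = 56.8°.
Offset of -160.2° east of the west edge: ((-160.2 − 163.8) mod 360) = 36.0°.
36.0° ≤ 56.8° ⇒ inside.

Yes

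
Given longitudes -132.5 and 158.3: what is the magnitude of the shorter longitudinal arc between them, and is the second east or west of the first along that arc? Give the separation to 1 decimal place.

Raw difference: 158.3 − -132.5 = 290.8°.
Normalise into (−180°, 180°]: 290.8° − 360° = -69.2°.
Negative ⇒ the second point lies to the west; separation 69.2°.

69.2° west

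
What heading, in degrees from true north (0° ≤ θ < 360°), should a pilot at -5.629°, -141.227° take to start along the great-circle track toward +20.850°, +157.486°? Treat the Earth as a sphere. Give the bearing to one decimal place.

Δλ = 157.486 − -141.227 = 298.713°; wrapped into (−180°, 180°]: -61.287°.
θ = atan2( sin Δλ · cos φ₂ , cos φ₁ · sin φ₂ − sin φ₁ · cos φ₂ · cos Δλ )
  = atan2(-0.81960, 0.39824) = -64.085° → normalised to [0°, 360°): 295.915°.

295.9°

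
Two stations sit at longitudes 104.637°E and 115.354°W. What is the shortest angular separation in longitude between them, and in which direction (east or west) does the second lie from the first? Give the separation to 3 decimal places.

Raw difference: -115.354 − 104.637 = -219.991°.
Normalise into (−180°, 180°]: -219.991° + 360° = 140.009°.
Positive ⇒ the second point lies to the east; separation 140.009°.

140.009° east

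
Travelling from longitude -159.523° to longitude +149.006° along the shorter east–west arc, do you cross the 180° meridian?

Yes

Naïve |149.006 − -159.523| = 308.529° > 180°, so the shorter arc goes the other way round — across 180°.
Signed shortest Δλ = ((149.006 − -159.523 + 180) mod 360) − 180 = -51.471°.
Going west by 51.471° from -159.523° passes through 180° before reaching +149.006°.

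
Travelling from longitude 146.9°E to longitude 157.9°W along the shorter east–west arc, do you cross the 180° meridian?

Yes

Naïve |-157.9 − 146.9| = 304.8° > 180°, so the shorter arc goes the other way round — across 180°.
Signed shortest Δλ = ((-157.9 − 146.9 + 180) mod 360) − 180 = 55.2°.
Going east by 55.2° from +146.9° passes through 180° before reaching -157.9°.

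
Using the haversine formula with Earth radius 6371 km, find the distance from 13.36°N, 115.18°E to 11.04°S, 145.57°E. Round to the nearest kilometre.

4313 km

Δλ = 145.57 − 115.18 = 30.39°.
Δφ = -11.04 − 13.36 = -24.40°.
a = sin²(Δφ/2) + cos φ₁ · cos φ₂ · sin²(Δλ/2) = 0.110261.
c = 2·atan2(√a, √(1−a)) = 0.67696 rad → d = 6371·c ≈ 4312.94 km.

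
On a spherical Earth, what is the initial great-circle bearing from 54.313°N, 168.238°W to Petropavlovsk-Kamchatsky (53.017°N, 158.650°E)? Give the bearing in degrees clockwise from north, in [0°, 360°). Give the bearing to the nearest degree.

Δλ = 158.650 − -168.238 = 326.888°; wrapped into (−180°, 180°]: -33.112°.
θ = atan2( sin Δλ · cos φ₂ , cos φ₁ · sin φ₂ − sin φ₁ · cos φ₂ · cos Δλ )
  = atan2(-0.32863, 0.05673) = -80.206° → normalised to [0°, 360°): 279.794°.

280°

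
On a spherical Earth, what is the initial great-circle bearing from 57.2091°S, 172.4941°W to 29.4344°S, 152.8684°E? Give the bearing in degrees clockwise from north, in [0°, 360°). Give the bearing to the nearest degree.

Δλ = 152.8684 − -172.4941 = 325.3625°; wrapped into (−180°, 180°]: -34.6375°.
θ = atan2( sin Δλ · cos φ₂ , cos φ₁ · sin φ₂ − sin φ₁ · cos φ₂ · cos Δλ )
  = atan2(-0.49501, 0.33623) = -55.814° → normalised to [0°, 360°): 304.186°.

304°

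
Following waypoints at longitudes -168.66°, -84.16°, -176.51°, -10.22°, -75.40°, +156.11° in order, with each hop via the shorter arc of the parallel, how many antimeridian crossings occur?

Leg 1: -168.66° → -84.16°, shortest Δλ = 84.5° (east) — does not cross 180°.
Leg 2: -84.16° → -176.51°, shortest Δλ = -92.35° (west) — does not cross 180°.
Leg 3: -176.51° → -10.22°, shortest Δλ = 166.29° (east) — does not cross 180°.
Leg 4: -10.22° → -75.40°, shortest Δλ = -65.18° (west) — does not cross 180°.
Leg 5: -75.40° → +156.11°, shortest Δλ = -128.49° (west) — crosses 180°.
Total crossings: 1.

1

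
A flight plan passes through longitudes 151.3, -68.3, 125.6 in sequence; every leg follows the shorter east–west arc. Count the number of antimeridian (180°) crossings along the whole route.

Leg 1: +151.3° → -68.3°, shortest Δλ = 140.4° (east) — crosses 180°.
Leg 2: -68.3° → +125.6°, shortest Δλ = -166.1° (west) — crosses 180°.
Total crossings: 2.

2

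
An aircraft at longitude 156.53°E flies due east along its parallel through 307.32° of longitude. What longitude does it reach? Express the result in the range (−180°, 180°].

103.85°E

Start at +156.53°; shift +307.32° → +463.85°.
+463.85° lies outside (−180°, 180°]; subtract 360° → +103.85°.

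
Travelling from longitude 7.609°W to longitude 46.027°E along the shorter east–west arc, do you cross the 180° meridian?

Signed shortest Δλ = ((46.027 − -7.609 + 180) mod 360) − 180 = 53.636°.
Going east by 53.636° from -7.609° reaches +46.027° without touching 180°.

No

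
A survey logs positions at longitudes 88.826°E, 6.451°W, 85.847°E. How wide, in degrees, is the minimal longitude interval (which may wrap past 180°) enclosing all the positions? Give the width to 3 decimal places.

95.277°

Sort the longitudes: -6.451°, +85.847°, +88.826°.
Eastward gaps between consecutive values (wrapping around): 92.298°, 2.979°, 264.723°.
Largest gap = 264.723° ⇒ minimal covering band is its complement: 360° − 264.723° = 95.277°.
Band runs from -6.451° eastward to +88.826°.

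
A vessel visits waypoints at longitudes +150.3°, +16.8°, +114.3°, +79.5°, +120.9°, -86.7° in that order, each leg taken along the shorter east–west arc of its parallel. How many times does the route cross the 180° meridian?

1

Leg 1: +150.3° → +16.8°, shortest Δλ = -133.5° (west) — does not cross 180°.
Leg 2: +16.8° → +114.3°, shortest Δλ = 97.5° (east) — does not cross 180°.
Leg 3: +114.3° → +79.5°, shortest Δλ = -34.8° (west) — does not cross 180°.
Leg 4: +79.5° → +120.9°, shortest Δλ = 41.4° (east) — does not cross 180°.
Leg 5: +120.9° → -86.7°, shortest Δλ = 152.4° (east) — crosses 180°.
Total crossings: 1.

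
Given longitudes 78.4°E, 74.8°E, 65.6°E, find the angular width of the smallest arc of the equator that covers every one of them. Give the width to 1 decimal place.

12.8°

Sort the longitudes: +65.6°, +74.8°, +78.4°.
Eastward gaps between consecutive values (wrapping around): 9.2°, 3.6°, 347.2°.
Largest gap = 347.2° ⇒ minimal covering band is its complement: 360° − 347.2° = 12.8°.
Band runs from +65.6° eastward to +78.4°.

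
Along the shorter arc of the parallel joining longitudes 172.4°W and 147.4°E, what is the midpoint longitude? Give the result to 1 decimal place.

Signed shortest Δλ from -172.4° to +147.4° is -40.2°.
Midpoint longitude = -172.4° + (-40.2°)/2 = -172.4° − 20.1° = -192.5°.
Normalise into (−180°, 180°]: +167.5°.
(The naïve average (-172.4 + +147.4)/2 = -12.5° is on the wrong side of the globe.)

167.5°E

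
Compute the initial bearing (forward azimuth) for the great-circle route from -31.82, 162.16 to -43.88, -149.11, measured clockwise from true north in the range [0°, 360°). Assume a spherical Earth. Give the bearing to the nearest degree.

Δλ = -149.11 − 162.16 = -311.27°; wrapped into (−180°, 180°]: 48.73°.
θ = atan2( sin Δλ · cos φ₂ , cos φ₁ · sin φ₂ − sin φ₁ · cos φ₂ · cos Δλ )
  = atan2(0.54176, -0.33830) = 121.983° → normalised to [0°, 360°): 121.983°.

122°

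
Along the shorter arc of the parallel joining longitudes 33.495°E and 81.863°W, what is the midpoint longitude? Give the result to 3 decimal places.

24.184°W

Signed shortest Δλ from +33.495° to -81.863° is -115.358°.
Midpoint longitude = +33.495° + (-115.358°)/2 = +33.495° − 57.679° = -24.184°.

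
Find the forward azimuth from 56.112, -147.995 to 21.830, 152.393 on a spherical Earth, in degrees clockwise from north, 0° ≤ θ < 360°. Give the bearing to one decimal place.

Δλ = 152.393 − -147.995 = 300.388°; wrapped into (−180°, 180°]: -59.612°.
θ = atan2( sin Δλ · cos φ₂ , cos φ₁ · sin φ₂ − sin φ₁ · cos φ₂ · cos Δλ )
  = atan2(-0.80076, -0.18248) = -102.837° → normalised to [0°, 360°): 257.163°.

257.2°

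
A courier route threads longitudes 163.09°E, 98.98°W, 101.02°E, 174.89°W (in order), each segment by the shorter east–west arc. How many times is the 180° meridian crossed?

Leg 1: +163.09° → -98.98°, shortest Δλ = 97.93° (east) — crosses 180°.
Leg 2: -98.98° → +101.02°, shortest Δλ = -160.0° (west) — crosses 180°.
Leg 3: +101.02° → -174.89°, shortest Δλ = 84.09° (east) — crosses 180°.
Total crossings: 3.

3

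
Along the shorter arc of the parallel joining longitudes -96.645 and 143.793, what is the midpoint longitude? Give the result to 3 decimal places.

Signed shortest Δλ from -96.645° to +143.793° is -119.562°.
Midpoint longitude = -96.645° + (-119.562°)/2 = -96.645° − 59.781° = -156.426°.
(The naïve average (-96.645 + +143.793)/2 = 23.574° is on the wrong side of the globe.)

-156.426°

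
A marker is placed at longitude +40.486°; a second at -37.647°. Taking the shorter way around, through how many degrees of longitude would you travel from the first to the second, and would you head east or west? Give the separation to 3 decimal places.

78.133° west

Raw difference: -37.647 − 40.486 = -78.133°.
Normalise into (−180°, 180°]: -78.133° stays -78.133°.
Negative ⇒ the second point lies to the west; separation 78.133°.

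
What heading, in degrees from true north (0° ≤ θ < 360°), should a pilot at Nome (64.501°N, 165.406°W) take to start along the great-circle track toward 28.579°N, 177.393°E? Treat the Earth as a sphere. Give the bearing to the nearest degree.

Δλ = 177.393 − -165.406 = 342.799°; wrapped into (−180°, 180°]: -17.201°.
θ = atan2( sin Δλ · cos φ₂ , cos φ₁ · sin φ₂ − sin φ₁ · cos φ₂ · cos Δλ )
  = atan2(-0.25969, -0.55123) = -154.774° → normalised to [0°, 360°): 205.226°.

205°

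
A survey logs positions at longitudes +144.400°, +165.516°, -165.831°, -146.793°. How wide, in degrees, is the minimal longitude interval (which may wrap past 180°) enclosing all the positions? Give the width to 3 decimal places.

68.807°

Sort the longitudes: -165.831°, -146.793°, +144.400°, +165.516°.
Eastward gaps between consecutive values (wrapping around): 19.038°, 291.193°, 21.116°, 28.653°.
Largest gap = 291.193° ⇒ minimal covering band is its complement: 360° − 291.193° = 68.807°.
Band runs from +144.400° eastward to -146.793°, crossing the antimeridian.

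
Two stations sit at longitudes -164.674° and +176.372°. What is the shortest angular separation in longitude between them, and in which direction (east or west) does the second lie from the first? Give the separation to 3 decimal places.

18.954° west

Raw difference: 176.372 − -164.674 = 341.046°.
Normalise into (−180°, 180°]: 341.046° − 360° = -18.954°.
Negative ⇒ the second point lies to the west; separation 18.954°.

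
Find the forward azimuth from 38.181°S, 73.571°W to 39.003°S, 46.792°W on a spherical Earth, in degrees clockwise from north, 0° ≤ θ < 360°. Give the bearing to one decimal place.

100.7°

Δλ = -46.792 − -73.571 = 26.779°.
θ = atan2( sin Δλ · cos φ₂ , cos φ₁ · sin φ₂ − sin φ₁ · cos φ₂ · cos Δλ )
  = atan2(0.35013, -0.06587) = 100.654° → normalised to [0°, 360°): 100.654°.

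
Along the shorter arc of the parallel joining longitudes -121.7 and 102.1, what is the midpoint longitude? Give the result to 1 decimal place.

Signed shortest Δλ from -121.7° to +102.1° is -136.2°.
Midpoint longitude = -121.7° + (-136.2°)/2 = -121.7° − 68.1° = -189.8°.
Normalise into (−180°, 180°]: +170.2°.
(The naïve average (-121.7 + +102.1)/2 = -9.8° is on the wrong side of the globe.)

+170.2°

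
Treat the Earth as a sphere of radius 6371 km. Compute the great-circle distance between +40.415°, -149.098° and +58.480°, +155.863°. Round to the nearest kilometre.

Δλ = 155.863 − -149.098 = 304.961°; wrapped into (−180°, 180°]: -55.039°.
Δφ = 58.480 − 40.415 = 18.065°.
a = sin²(Δφ/2) + cos φ₁ · cos φ₂ · sin²(Δλ/2) = 0.109625.
c = 2·atan2(√a, √(1−a)) = 0.67493 rad → d = 6371·c ≈ 4299.99 km.

4300 km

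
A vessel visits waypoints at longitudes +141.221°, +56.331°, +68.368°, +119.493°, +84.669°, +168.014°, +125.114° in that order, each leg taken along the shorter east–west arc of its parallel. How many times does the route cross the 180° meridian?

0

Leg 1: +141.221° → +56.331°, shortest Δλ = -84.89° (west) — does not cross 180°.
Leg 2: +56.331° → +68.368°, shortest Δλ = 12.037° (east) — does not cross 180°.
Leg 3: +68.368° → +119.493°, shortest Δλ = 51.125° (east) — does not cross 180°.
Leg 4: +119.493° → +84.669°, shortest Δλ = -34.824° (west) — does not cross 180°.
Leg 5: +84.669° → +168.014°, shortest Δλ = 83.345° (east) — does not cross 180°.
Leg 6: +168.014° → +125.114°, shortest Δλ = -42.9° (west) — does not cross 180°.
Total crossings: 0.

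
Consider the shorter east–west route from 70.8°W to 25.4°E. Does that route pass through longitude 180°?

No

Signed shortest Δλ = ((25.4 − -70.8 + 180) mod 360) − 180 = 96.2°.
Going east by 96.2° from -70.8° reaches +25.4° without touching 180°.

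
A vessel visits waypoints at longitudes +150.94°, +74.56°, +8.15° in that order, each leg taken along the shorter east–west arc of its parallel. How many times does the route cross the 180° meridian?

Leg 1: +150.94° → +74.56°, shortest Δλ = -76.38° (west) — does not cross 180°.
Leg 2: +74.56° → +8.15°, shortest Δλ = -66.41° (west) — does not cross 180°.
Total crossings: 0.

0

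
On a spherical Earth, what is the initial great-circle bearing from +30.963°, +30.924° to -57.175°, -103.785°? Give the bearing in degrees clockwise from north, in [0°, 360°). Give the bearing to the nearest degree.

216°

Δλ = -103.785 − 30.924 = -134.709°.
θ = atan2( sin Δλ · cos φ₂ , cos φ₁ · sin φ₂ − sin φ₁ · cos φ₂ · cos Δλ )
  = atan2(-0.38525, -0.52438) = -143.696° → normalised to [0°, 360°): 216.304°.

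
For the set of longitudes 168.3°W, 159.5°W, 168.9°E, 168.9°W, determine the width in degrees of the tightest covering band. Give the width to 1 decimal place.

Sort the longitudes: -168.9°, -168.3°, -159.5°, +168.9°.
Eastward gaps between consecutive values (wrapping around): 0.6°, 8.8°, 328.4°, 22.2°.
Largest gap = 328.4° ⇒ minimal covering band is its complement: 360° − 328.4° = 31.6°.
Band runs from +168.9° eastward to -159.5°, crossing the antimeridian.

31.6°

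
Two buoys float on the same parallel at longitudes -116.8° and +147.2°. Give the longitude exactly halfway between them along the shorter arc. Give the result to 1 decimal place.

-164.8°

Signed shortest Δλ from -116.8° to +147.2° is -96.0°.
Midpoint longitude = -116.8° + (-96.0°)/2 = -116.8° − 48.0° = -164.8°.
(The naïve average (-116.8 + +147.2)/2 = 15.2° is on the wrong side of the globe.)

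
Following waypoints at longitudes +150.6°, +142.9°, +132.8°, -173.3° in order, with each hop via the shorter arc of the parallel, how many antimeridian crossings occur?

Leg 1: +150.6° → +142.9°, shortest Δλ = -7.7° (west) — does not cross 180°.
Leg 2: +142.9° → +132.8°, shortest Δλ = -10.1° (west) — does not cross 180°.
Leg 3: +132.8° → -173.3°, shortest Δλ = 53.9° (east) — crosses 180°.
Total crossings: 1.

1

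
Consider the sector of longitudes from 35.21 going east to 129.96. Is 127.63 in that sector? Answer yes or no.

Band width going east from +35.21° to +129.96°: ((129.96 − 35.21) mod 360) = 94.75°.
Offset of +127.63° east of the west edge: ((127.63 − 35.21) mod 360) = 92.42°.
92.42° ≤ 94.75° ⇒ inside.

Yes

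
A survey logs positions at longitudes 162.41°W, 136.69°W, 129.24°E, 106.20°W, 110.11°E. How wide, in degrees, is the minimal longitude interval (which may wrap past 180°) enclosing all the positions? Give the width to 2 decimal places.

Sort the longitudes: -162.41°, -136.69°, -106.20°, +110.11°, +129.24°.
Eastward gaps between consecutive values (wrapping around): 25.72°, 30.49°, 216.31°, 19.13°, 68.35°.
Largest gap = 216.31° ⇒ minimal covering band is its complement: 360° − 216.31° = 143.69°.
Band runs from +110.11° eastward to -106.20°, crossing the antimeridian.

143.69°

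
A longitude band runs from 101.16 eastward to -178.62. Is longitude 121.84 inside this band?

Band width going east from +101.16° to -178.62°: ((-178.62 − 101.16) mod 360) = 80.22°.
Offset of +121.84° east of the west edge: ((121.84 − 101.16) mod 360) = 20.68°.
20.68° ≤ 80.22° ⇒ inside.

Yes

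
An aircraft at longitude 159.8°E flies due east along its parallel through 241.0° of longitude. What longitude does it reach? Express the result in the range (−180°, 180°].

Start at +159.8°; shift +241.0° → +400.8°.
+400.8° lies outside (−180°, 180°]; subtract 360° → +40.8°.

40.8°E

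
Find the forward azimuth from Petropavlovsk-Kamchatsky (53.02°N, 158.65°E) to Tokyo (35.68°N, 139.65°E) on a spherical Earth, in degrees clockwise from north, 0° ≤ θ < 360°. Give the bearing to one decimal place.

225.2°

Δλ = 139.65 − 158.65 = -19.00°.
θ = atan2( sin Δλ · cos φ₂ , cos φ₁ · sin φ₂ − sin φ₁ · cos φ₂ · cos Δλ )
  = atan2(-0.26445, -0.26269) = -134.808° → normalised to [0°, 360°): 225.192°.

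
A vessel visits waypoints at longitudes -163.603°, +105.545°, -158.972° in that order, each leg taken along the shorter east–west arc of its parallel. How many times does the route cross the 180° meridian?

2

Leg 1: -163.603° → +105.545°, shortest Δλ = -90.852° (west) — crosses 180°.
Leg 2: +105.545° → -158.972°, shortest Δλ = 95.483° (east) — crosses 180°.
Total crossings: 2.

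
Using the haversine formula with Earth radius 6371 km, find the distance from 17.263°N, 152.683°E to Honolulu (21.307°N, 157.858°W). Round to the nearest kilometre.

5190 km

Δλ = -157.858 − 152.683 = -310.541°; wrapped into (−180°, 180°]: 49.459°.
Δφ = 21.307 − 17.263 = 4.044°.
a = sin²(Δφ/2) + cos φ₁ · cos φ₂ · sin²(Δλ/2) = 0.156942.
c = 2·atan2(√a, √(1−a)) = 0.81466 rad → d = 6371·c ≈ 5190.20 km.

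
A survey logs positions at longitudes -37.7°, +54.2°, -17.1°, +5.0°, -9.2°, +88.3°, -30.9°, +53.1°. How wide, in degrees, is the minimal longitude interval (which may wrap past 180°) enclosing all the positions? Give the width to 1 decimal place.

Sort the longitudes: -37.7°, -30.9°, -17.1°, -9.2°, +5.0°, +53.1°, +54.2°, +88.3°.
Eastward gaps between consecutive values (wrapping around): 6.8°, 13.8°, 7.9°, 14.2°, 48.1°, 1.1°, 34.1°, 234.0°.
Largest gap = 234.0° ⇒ minimal covering band is its complement: 360° − 234.0° = 126.0°.
Band runs from -37.7° eastward to +88.3°.

126.0°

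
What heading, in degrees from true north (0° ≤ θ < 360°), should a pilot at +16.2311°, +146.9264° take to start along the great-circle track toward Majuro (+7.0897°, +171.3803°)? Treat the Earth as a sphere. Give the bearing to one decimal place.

108.1°

Δλ = 171.3803 − 146.9264 = 24.4539°.
θ = atan2( sin Δλ · cos φ₂ , cos φ₁ · sin φ₂ − sin φ₁ · cos φ₂ · cos Δλ )
  = atan2(0.41080, -0.13399) = 108.065° → normalised to [0°, 360°): 108.065°.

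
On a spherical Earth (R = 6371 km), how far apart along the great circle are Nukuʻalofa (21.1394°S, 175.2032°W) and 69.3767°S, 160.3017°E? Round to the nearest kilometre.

5612 km

Δλ = 160.3017 − -175.2032 = 335.5049°; wrapped into (−180°, 180°]: -24.4951°.
Δφ = -69.3767 − -21.1394 = -48.2373°.
a = sin²(Δφ/2) + cos φ₁ · cos φ₂ · sin²(Δλ/2) = 0.181760.
c = 2·atan2(√a, √(1−a)) = 0.88087 rad → d = 6371·c ≈ 5612.03 km.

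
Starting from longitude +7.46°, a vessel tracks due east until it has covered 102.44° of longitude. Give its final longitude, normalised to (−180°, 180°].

Start at +7.46°; shift +102.44° → +109.90°.
+109.90° already lies in (−180°, 180°].

+109.90°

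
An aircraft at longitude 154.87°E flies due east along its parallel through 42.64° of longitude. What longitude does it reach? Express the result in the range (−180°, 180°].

Start at +154.87°; shift +42.64° → +197.51°.
+197.51° lies outside (−180°, 180°]; subtract 360° → -162.49°.

162.49°W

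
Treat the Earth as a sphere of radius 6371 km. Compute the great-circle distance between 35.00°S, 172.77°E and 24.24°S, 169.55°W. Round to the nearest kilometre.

Δλ = -169.55 − 172.77 = -342.32°; wrapped into (−180°, 180°]: 17.68°.
Δφ = -24.24 − -35.00 = 10.76°.
a = sin²(Δφ/2) + cos φ₁ · cos φ₂ · sin²(Δλ/2) = 0.026431.
c = 2·atan2(√a, √(1−a)) = 0.32660 rad → d = 6371·c ≈ 2080.77 km.

2081 km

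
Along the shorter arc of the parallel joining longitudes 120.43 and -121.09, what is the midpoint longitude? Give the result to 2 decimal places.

Signed shortest Δλ from +120.43° to -121.09° is +118.48°.
Midpoint longitude = +120.43° + (+118.48°)/2 = +120.43° + 59.24° = +179.67°.
(The naïve average (+120.43 + -121.09)/2 = -0.33° is on the wrong side of the globe.)

+179.67°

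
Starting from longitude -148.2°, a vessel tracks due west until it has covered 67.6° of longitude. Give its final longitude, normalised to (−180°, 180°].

+144.2°

Start at -148.2°; shift −67.6° → -215.8°.
-215.8° lies outside (−180°, 180°]; add 360° → +144.2°.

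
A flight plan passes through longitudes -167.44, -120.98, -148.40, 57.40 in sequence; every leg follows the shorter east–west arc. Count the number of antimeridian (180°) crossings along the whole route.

Leg 1: -167.44° → -120.98°, shortest Δλ = 46.46° (east) — does not cross 180°.
Leg 2: -120.98° → -148.40°, shortest Δλ = -27.42° (west) — does not cross 180°.
Leg 3: -148.40° → +57.40°, shortest Δλ = -154.2° (west) — crosses 180°.
Total crossings: 1.

1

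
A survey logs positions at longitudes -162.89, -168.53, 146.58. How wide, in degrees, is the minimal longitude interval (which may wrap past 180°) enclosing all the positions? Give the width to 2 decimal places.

50.53°

Sort the longitudes: -168.53°, -162.89°, +146.58°.
Eastward gaps between consecutive values (wrapping around): 5.64°, 309.47°, 44.89°.
Largest gap = 309.47° ⇒ minimal covering band is its complement: 360° − 309.47° = 50.53°.
Band runs from +146.58° eastward to -162.89°, crossing the antimeridian.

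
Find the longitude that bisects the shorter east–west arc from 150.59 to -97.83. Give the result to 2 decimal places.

-153.62°

Signed shortest Δλ from +150.59° to -97.83° is +111.58°.
Midpoint longitude = +150.59° + (+111.58°)/2 = +150.59° + 55.79° = +206.38°.
Normalise into (−180°, 180°]: -153.62°.
(The naïve average (+150.59 + -97.83)/2 = 26.38° is on the wrong side of the globe.)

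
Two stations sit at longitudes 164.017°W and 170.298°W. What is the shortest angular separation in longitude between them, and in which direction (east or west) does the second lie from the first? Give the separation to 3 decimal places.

Raw difference: -170.298 − -164.017 = -6.281°.
Normalise into (−180°, 180°]: -6.281° stays -6.281°.
Negative ⇒ the second point lies to the west; separation 6.281°.

6.281° west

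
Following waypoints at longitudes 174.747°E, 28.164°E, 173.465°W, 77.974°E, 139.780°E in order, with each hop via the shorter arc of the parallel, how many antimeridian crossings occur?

2

Leg 1: +174.747° → +28.164°, shortest Δλ = -146.583° (west) — does not cross 180°.
Leg 2: +28.164° → -173.465°, shortest Δλ = 158.371° (east) — crosses 180°.
Leg 3: -173.465° → +77.974°, shortest Δλ = -108.561° (west) — crosses 180°.
Leg 4: +77.974° → +139.780°, shortest Δλ = 61.806° (east) — does not cross 180°.
Total crossings: 2.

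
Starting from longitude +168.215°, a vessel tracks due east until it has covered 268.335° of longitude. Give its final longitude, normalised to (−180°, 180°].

Start at +168.215°; shift +268.335° → +436.550°.
+436.550° lies outside (−180°, 180°]; subtract 360° → +76.550°.

+76.550°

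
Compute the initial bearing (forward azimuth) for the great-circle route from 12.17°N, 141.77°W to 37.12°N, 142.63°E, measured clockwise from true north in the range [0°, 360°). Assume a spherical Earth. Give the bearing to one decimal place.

305.4°

Δλ = 142.63 − -141.77 = 284.40°; wrapped into (−180°, 180°]: -75.60°.
θ = atan2( sin Δλ · cos φ₂ , cos φ₁ · sin φ₂ − sin φ₁ · cos φ₂ · cos Δλ )
  = atan2(-0.77232, 0.54812) = -54.637° → normalised to [0°, 360°): 305.363°.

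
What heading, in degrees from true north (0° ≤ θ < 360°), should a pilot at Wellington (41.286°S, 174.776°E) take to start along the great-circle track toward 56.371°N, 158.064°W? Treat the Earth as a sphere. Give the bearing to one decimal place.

Δλ = -158.064 − 174.776 = -332.840°; wrapped into (−180°, 180°]: 27.160°.
θ = atan2( sin Δλ · cos φ₂ , cos φ₁ · sin φ₂ − sin φ₁ · cos φ₂ · cos Δλ )
  = atan2(0.25280, 0.95079) = 14.890° → normalised to [0°, 360°): 14.890°.

14.9°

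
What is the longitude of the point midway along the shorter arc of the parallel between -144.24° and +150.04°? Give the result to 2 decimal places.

Signed shortest Δλ from -144.24° to +150.04° is -65.72°.
Midpoint longitude = -144.24° + (-65.72°)/2 = -144.24° − 32.86° = -177.10°.
(The naïve average (-144.24 + +150.04)/2 = 2.9° is on the wrong side of the globe.)

-177.10°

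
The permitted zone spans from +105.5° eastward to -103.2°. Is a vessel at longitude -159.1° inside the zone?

Band width going east from +105.5° to -103.2°: ((-103.2 − 105.5) mod 360) = 151.3°.
Offset of -159.1° east of the west edge: ((-159.1 − 105.5) mod 360) = 95.4°.
95.4° ≤ 151.3° ⇒ inside.

Yes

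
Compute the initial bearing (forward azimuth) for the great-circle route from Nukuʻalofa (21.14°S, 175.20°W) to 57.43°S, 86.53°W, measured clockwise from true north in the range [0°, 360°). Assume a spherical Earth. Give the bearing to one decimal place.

Δλ = -86.53 − -175.20 = 88.67°.
θ = atan2( sin Δλ · cos φ₂ , cos φ₁ · sin φ₂ − sin φ₁ · cos φ₂ · cos Δλ )
  = atan2(0.53818, -0.78151) = 145.447° → normalised to [0°, 360°): 145.447°.

145.4°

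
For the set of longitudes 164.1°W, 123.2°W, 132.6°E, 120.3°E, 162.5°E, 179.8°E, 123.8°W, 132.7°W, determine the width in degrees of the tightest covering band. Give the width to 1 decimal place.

Sort the longitudes: -164.1°, -132.7°, -123.8°, -123.2°, +120.3°, +132.6°, +162.5°, +179.8°.
Eastward gaps between consecutive values (wrapping around): 31.4°, 8.9°, 0.6°, 243.5°, 12.3°, 29.9°, 17.3°, 16.1°.
Largest gap = 243.5° ⇒ minimal covering band is its complement: 360° − 243.5° = 116.5°.
Band runs from +120.3° eastward to -123.2°, crossing the antimeridian.

116.5°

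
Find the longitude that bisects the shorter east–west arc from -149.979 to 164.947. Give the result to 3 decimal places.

Signed shortest Δλ from -149.979° to +164.947° is -45.074°.
Midpoint longitude = -149.979° + (-45.074°)/2 = -149.979° − 22.537° = -172.516°.
(The naïve average (-149.979 + +164.947)/2 = 7.484° is on the wrong side of the globe.)

-172.516°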